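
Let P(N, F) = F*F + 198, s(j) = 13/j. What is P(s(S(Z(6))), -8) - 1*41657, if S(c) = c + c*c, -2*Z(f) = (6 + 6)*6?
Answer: -41395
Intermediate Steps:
Z(f) = -36 (Z(f) = -(6 + 6)*6/2 = -6*6 = -½*72 = -36)
S(c) = c + c²
P(N, F) = 198 + F² (P(N, F) = F² + 198 = 198 + F²)
P(s(S(Z(6))), -8) - 1*41657 = (198 + (-8)²) - 1*41657 = (198 + 64) - 41657 = 262 - 41657 = -41395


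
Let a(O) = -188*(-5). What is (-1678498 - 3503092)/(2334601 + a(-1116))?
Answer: -5181590/2335541 ≈ -2.2186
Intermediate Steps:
a(O) = 940
(-1678498 - 3503092)/(2334601 + a(-1116)) = (-1678498 - 3503092)/(2334601 + 940) = -5181590/2335541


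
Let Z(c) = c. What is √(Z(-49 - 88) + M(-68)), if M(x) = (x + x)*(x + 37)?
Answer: √4079 ≈ 63.867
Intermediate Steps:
M(x) = 2*x*(37 + x) (M(x) = (2*x)*(37 + x) = 2*x*(37 + x))
√(Z(-49 - 88) + M(-68)) = √((-49 - 88) + 2*(-68)*(37 - 68)) = √(-137 + 2*(-68)*(-31)) = √(-137 + 4216) = √4079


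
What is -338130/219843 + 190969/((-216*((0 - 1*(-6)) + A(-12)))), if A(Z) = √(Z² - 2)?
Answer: 347802511/7170264 - 190969*√142/22896 ≈ -50.885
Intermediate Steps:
A(Z) = √(-2 + Z²)
-338130/219843 + 190969/((-216*((0 - 1*(-6)) + A(-12)))) = -338130/219843 + 190969/((-216*((0 - 1*(-6)) + √(-2 + (-12)²)))) = -338130*1/219843 + 190969/((-216*((0 + 6) + √(-2 + 144)))) = -2890/1879 + 190969/((-216*(6 + √142))) = -2890/1879 + 190969/(-1296 - 216*√142)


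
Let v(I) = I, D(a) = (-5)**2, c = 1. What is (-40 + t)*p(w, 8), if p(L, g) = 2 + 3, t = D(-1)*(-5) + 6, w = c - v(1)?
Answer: -795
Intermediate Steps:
D(a) = 25
w = 0 (w = 1 - 1*1 = 1 - 1 = 0)
t = -119 (t = 25*(-5) + 6 = -125 + 6 = -119)
p(L, g) = 5
(-40 + t)*p(w, 8) = (-40 - 119)*5 = -159*5 = -795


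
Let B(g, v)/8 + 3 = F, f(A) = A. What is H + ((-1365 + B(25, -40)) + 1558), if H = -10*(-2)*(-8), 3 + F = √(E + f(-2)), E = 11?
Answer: 9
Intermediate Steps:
F = 0 (F = -3 + √(11 - 2) = -3 + √9 = -3 + 3 = 0)
B(g, v) = -24 (B(g, v) = -24 + 8*0 = -24 + 0 = -24)
H = -160 (H = 20*(-8) = -160)
H + ((-1365 + B(25, -40)) + 1558) = -160 + ((-1365 - 24) + 1558) = -160 + (-1389 + 1558) = -160 + 169 = 9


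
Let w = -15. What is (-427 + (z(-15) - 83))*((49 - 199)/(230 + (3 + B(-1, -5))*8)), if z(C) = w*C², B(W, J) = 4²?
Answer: 291375/191 ≈ 1525.5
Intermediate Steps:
B(W, J) = 16
z(C) = -15*C²
(-427 + (z(-15) - 83))*((49 - 199)/(230 + (3 + B(-1, -5))*8)) = (-427 + (-15*(-15)² - 83))*((49 - 199)/(230 + (3 + 16)*8)) = (-427 + (-15*225 - 83))*(-150/(230 + 19*8)) = (-427 + (-3375 - 83))*(-150/(230 + 152)) = (-427 - 3458)*(-150/382) = -(-582750)/382 = -3885*(-75/191) = 291375/191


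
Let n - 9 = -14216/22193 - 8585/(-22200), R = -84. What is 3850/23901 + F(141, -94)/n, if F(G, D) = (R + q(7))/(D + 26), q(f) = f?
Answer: 101742299049160/350171556628857 ≈ 0.29055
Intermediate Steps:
F(G, D) = -77/(26 + D) (F(G, D) = (-84 + 7)/(D + 26) = -77/(26 + D))
n = 861818621/98536920 (n = 9 + (-14216/22193 - 8585/(-22200)) = 9 + (-14216*1/22193 - 8585*(-1/22200)) = 9 + (-14216/22193 + 1717/4440) = 9 - 25013659/98536920 = 861818621/98536920 ≈ 8.7462)
3850/23901 + F(141, -94)/n = 3850/23901 + (-77/(26 - 94))/(861818621/98536920) = 3850*(1/23901) - 77/(-68)*(98536920/861818621) = 3850/23901 - 77*(-1/68)*(98536920/861818621) = 3850/23901 + (77/68)*(98536920/861818621) = 3850/23901 + 1896835710/14650916557 = 101742299049160/350171556628857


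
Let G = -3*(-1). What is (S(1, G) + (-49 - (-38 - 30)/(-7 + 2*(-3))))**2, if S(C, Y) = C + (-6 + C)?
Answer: 573049/169 ≈ 3390.8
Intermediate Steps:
G = 3
S(C, Y) = -6 + 2*C
(S(1, G) + (-49 - (-38 - 30)/(-7 + 2*(-3))))**2 = ((-6 + 2*1) + (-49 - (-38 - 30)/(-7 + 2*(-3))))**2 = ((-6 + 2) + (-49 - (-68)/(-7 - 6)))**2 = (-4 + (-49 - (-68)/(-13)))**2 = (-4 + (-49 - (-68)*(-1)/13))**2 = (-4 + (-49 - 1*68/13))**2 = (-4 + (-49 - 68/13))**2 = (-4 - 705/13)**2 = (-757/13)**2 = 573049/169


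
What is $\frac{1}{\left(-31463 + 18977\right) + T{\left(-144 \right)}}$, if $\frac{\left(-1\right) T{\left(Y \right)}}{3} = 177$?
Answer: $- \frac{1}{13017} \approx -7.6823 \cdot 10^{-5}$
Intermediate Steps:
$T{\left(Y \right)} = -531$ ($T{\left(Y \right)} = \left(-3\right) 177 = -531$)
$\frac{1}{\left(-31463 + 18977\right) + T{\left(-144 \right)}} = \frac{1}{\left(-31463 + 18977\right) - 531} = \frac{1}{-12486 - 531} = \frac{1}{-13017} = - \frac{1}{13017}$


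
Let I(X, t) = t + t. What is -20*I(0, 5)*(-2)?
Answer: 400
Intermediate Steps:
I(X, t) = 2*t
-20*I(0, 5)*(-2) = -40*5*(-2) = -20*10*(-2) = -200*(-2) = 400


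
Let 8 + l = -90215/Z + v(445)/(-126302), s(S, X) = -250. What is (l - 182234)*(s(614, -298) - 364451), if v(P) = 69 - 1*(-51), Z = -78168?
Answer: 109363060795117218457/1645462456 ≈ 6.6463e+10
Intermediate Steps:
v(P) = 120 (v(P) = 69 + 51 = 120)
l = -33798621559/4936387368 (l = -8 + (-90215/(-78168) + 120/(-126302)) = -8 + (-90215*(-1/78168) + 120*(-1/126302)) = -8 + (90215/78168 - 60/63151) = -8 + 5692477385/4936387368 = -33798621559/4936387368 ≈ -6.8468)
(l - 182234)*(s(614, -298) - 364451) = (-33798621559/4936387368 - 182234)*(-250 - 364451) = -899611414241671/4936387368*(-364701) = 109363060795117218457/1645462456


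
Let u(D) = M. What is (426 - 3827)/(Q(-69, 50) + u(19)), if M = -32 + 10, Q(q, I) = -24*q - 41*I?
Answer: 3401/416 ≈ 8.1755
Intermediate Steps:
Q(q, I) = -41*I - 24*q
M = -22
u(D) = -22
(426 - 3827)/(Q(-69, 50) + u(19)) = (426 - 3827)/((-41*50 - 24*(-69)) - 22) = -3401/((-2050 + 1656) - 22) = -3401/(-394 - 22) = -3401/(-416) = -3401*(-1/416) = 3401/416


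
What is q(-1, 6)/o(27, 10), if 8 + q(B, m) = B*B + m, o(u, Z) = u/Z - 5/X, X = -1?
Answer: -10/77 ≈ -0.12987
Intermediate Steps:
o(u, Z) = 5 + u/Z (o(u, Z) = u/Z - 5/(-1) = u/Z - 5*(-1) = u/Z + 5 = 5 + u/Z)
q(B, m) = -8 + m + B**2 (q(B, m) = -8 + (B*B + m) = -8 + (B**2 + m) = -8 + (m + B**2) = -8 + m + B**2)
q(-1, 6)/o(27, 10) = (-8 + 6 + (-1)**2)/(5 + 27/10) = (-8 + 6 + 1)/(5 + 27*(1/10)) = -1/(5 + 27/10) = -1/(77/10) = (10/77)*(-1) = -10/77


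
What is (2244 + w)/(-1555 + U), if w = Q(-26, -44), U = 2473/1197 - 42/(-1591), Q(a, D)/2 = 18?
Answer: -542761695/369674896 ≈ -1.4682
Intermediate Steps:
Q(a, D) = 36 (Q(a, D) = 2*18 = 36)
U = 3984817/1904427 (U = 2473*(1/1197) - 42*(-1/1591) = 2473/1197 + 42/1591 = 3984817/1904427 ≈ 2.0924)
w = 36
(2244 + w)/(-1555 + U) = (2244 + 36)/(-1555 + 3984817/1904427) = 2280/(-2957399168/1904427) = 2280*(-1904427/2957399168) = -542761695/369674896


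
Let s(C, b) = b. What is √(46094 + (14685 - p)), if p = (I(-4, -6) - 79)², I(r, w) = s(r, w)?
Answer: √53554 ≈ 231.42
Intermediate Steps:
I(r, w) = w
p = 7225 (p = (-6 - 79)² = (-85)² = 7225)
√(46094 + (14685 - p)) = √(46094 + (14685 - 1*7225)) = √(46094 + (14685 - 7225)) = √(46094 + 7460) = √53554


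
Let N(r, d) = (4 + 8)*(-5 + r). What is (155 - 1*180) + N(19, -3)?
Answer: 143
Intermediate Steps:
N(r, d) = -60 + 12*r (N(r, d) = 12*(-5 + r) = -60 + 12*r)
(155 - 1*180) + N(19, -3) = (155 - 1*180) + (-60 + 12*19) = (155 - 180) + (-60 + 228) = -25 + 168 = 143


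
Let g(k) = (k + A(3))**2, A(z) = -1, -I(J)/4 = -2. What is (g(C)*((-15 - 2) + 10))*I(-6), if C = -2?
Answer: -504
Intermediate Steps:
I(J) = 8 (I(J) = -4*(-2) = 8)
g(k) = (-1 + k)**2 (g(k) = (k - 1)**2 = (-1 + k)**2)
(g(C)*((-15 - 2) + 10))*I(-6) = ((-1 - 2)**2*((-15 - 2) + 10))*8 = ((-3)**2*(-17 + 10))*8 = (9*(-7))*8 = -63*8 = -504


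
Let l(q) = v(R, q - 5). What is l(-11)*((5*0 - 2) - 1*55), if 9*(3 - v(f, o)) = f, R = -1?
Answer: -532/3 ≈ -177.33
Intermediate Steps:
v(f, o) = 3 - f/9
l(q) = 28/9 (l(q) = 3 - ⅑*(-1) = 3 + ⅑ = 28/9)
l(-11)*((5*0 - 2) - 1*55) = 28*((5*0 - 2) - 1*55)/9 = 28*((0 - 2) - 55)/9 = 28*(-2 - 55)/9 = (28/9)*(-57) = -532/3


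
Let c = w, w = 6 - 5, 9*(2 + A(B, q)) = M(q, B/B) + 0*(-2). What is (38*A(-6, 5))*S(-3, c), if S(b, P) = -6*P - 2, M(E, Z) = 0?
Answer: 608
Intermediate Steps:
A(B, q) = -2 (A(B, q) = -2 + (0 + 0*(-2))/9 = -2 + (0 + 0)/9 = -2 + (1/9)*0 = -2 + 0 = -2)
w = 1
c = 1
S(b, P) = -2 - 6*P
(38*A(-6, 5))*S(-3, c) = (38*(-2))*(-2 - 6*1) = -76*(-2 - 6) = -76*(-8) = 608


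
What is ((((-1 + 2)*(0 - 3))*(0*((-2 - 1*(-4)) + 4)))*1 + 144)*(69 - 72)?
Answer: -432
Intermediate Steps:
((((-1 + 2)*(0 - 3))*(0*((-2 - 1*(-4)) + 4)))*1 + 144)*(69 - 72) = (((1*(-3))*(0*((-2 + 4) + 4)))*1 + 144)*(-3) = (-0*(2 + 4)*1 + 144)*(-3) = (-0*6*1 + 144)*(-3) = (-3*0*1 + 144)*(-3) = (0*1 + 144)*(-3) = (0 + 144)*(-3) = 144*(-3) = -432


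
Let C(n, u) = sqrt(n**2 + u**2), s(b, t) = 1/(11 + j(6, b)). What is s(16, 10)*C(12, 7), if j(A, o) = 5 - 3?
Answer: sqrt(193)/13 ≈ 1.0686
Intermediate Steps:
j(A, o) = 2
s(b, t) = 1/13 (s(b, t) = 1/(11 + 2) = 1/13)
s(16, 10)*C(12, 7) = sqrt(12**2 + 7**2)/13 = sqrt(144 + 49)/13 = sqrt(193)/13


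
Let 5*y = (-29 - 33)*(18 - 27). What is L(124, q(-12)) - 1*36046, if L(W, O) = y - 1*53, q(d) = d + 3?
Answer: -179937/5 ≈ -35987.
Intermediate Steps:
y = 558/5 (y = ((-29 - 33)*(18 - 27))/5 = (-62*(-9))/5 = (⅕)*558 = 558/5 ≈ 111.60)
q(d) = 3 + d
L(W, O) = 293/5 (L(W, O) = 558/5 - 1*53 = 558/5 - 53 = 293/5)
L(124, q(-12)) - 1*36046 = 293/5 - 1*36046 = 293/5 - 36046 = -179937/5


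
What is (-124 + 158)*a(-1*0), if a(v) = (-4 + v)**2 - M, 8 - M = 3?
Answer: 374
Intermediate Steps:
M = 5 (M = 8 - 1*3 = 8 - 3 = 5)
a(v) = -5 + (-4 + v)**2 (a(v) = (-4 + v)**2 - 1*5 = (-4 + v)**2 - 5 = -5 + (-4 + v)**2)
(-124 + 158)*a(-1*0) = (-124 + 158)*(-5 + (-4 - 1*0)**2) = 34*(-5 + (-4 + 0)**2) = 34*(-5 + (-4)**2) = 34*(-5 + 16) = 34*11 = 374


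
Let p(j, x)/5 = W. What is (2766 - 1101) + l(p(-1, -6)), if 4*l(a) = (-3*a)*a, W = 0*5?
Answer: 1665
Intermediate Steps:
W = 0
p(j, x) = 0 (p(j, x) = 5*0 = 0)
l(a) = -3*a²/4 (l(a) = ((-3*a)*a)/4 = (-3*a²)/4 = -3*a²/4)
(2766 - 1101) + l(p(-1, -6)) = (2766 - 1101) - ¾*0² = 1665 - ¾*0 = 1665 + 0 = 1665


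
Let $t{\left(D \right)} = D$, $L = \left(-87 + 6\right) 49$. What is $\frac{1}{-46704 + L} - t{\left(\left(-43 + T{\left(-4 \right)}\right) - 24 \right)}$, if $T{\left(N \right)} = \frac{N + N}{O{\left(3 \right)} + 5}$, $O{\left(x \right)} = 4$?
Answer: $\frac{10320398}{152019} \approx 67.889$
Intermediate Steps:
$L = -3969$ ($L = \left(-81\right) 49 = -3969$)
$T{\left(N \right)} = \frac{2 N}{9}$ ($T{\left(N \right)} = \frac{N + N}{4 + 5} = \frac{2 N}{9}$)
$\frac{1}{-46704 + L} - t{\left(\left(-43 + T{\left(-4 \right)}\right) - 24 \right)} = \frac{1}{-46704 - 3969} - \left(\left(-43 + \frac{2}{9} \left(-4\right)\right) - 24\right) = \frac{1}{-50673} - \left(\left(-43 - \frac{8}{9}\right) - 24\right) = - \frac{1}{50673} - \left(- \frac{395}{9} - 24\right) = - \frac{1}{50673} - - \frac{611}{9} = - \frac{1}{50673} + \frac{611}{9} = \frac{10320398}{152019}$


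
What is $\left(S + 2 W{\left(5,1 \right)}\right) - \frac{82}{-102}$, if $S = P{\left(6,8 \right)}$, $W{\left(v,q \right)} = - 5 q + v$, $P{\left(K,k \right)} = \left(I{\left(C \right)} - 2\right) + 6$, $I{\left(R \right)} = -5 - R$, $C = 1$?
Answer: $- \frac{61}{51} \approx -1.1961$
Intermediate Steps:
$P{\left(K,k \right)} = -2$ ($P{\left(K,k \right)} = \left(\left(-5 - 1\right) - 2\right) + 6 = \left(-6 - 2\right) + 6 = -8 + 6 = -2$)
$W{\left(v,q \right)} = v - 5 q$
$S = -2$
$\left(S + 2 W{\left(5,1 \right)}\right) - \frac{82}{-102} = \left(-2 + 2 \left(5 - 5\right)\right) - \frac{82}{-102} = \left(-2 + 2 \left(5 - 5\right)\right) - - \frac{41}{51} = \left(-2 + 2 \cdot 0\right) + \frac{41}{51} = \left(-2 + 0\right) + \frac{41}{51} = -2 + \frac{41}{51} = - \frac{61}{51}$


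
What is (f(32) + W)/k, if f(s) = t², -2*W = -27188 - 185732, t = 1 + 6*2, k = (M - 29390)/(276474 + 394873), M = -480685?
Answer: -23861686421/170025 ≈ -1.4034e+5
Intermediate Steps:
k = -510075/671347 (k = (-480685 - 29390)/(276474 + 394873) = -510075/671347 ≈ -0.75978)
t = 13 (t = 1 + 12 = 13)
W = 106460 (W = -(-27188 - 185732)/2 = -½*(-212920) = 106460)
f(s) = 169 (f(s) = 13² = 169)
(f(32) + W)/k = (169 + 106460)/(-510075/671347) = 106629*(-671347/510075) = -23861686421/170025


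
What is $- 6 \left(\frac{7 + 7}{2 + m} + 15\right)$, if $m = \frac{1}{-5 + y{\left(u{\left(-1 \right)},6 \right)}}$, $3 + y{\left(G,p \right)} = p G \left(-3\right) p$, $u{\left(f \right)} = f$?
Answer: $- \frac{8830}{67} \approx -131.79$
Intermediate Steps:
$y{\left(G,p \right)} = -3 - 3 G p^{2}$ ($y{\left(G,p \right)} = -3 + p G \left(-3\right) p = -3 + G p \left(-3\right) p = -3 + - 3 G p p = -3 - 3 G p^{2}$)
$m = \frac{1}{100}$ ($m = \frac{1}{-5 - \left(3 - 3 \cdot 6^{2}\right)} = \frac{1}{-5 - \left(3 - 108\right)} = \frac{1}{-5 + \left(-3 + 108\right)} = \frac{1}{-5 + 105} = \frac{1}{100} \approx 0.01$)
$- 6 \left(\frac{7 + 7}{2 + m} + 15\right) = - 6 \left(\frac{7 + 7}{2 + \frac{1}{100}} + 15\right) = - 6 \left(\frac{14}{\frac{201}{100}} + 15\right) = - 6 \left(14 \cdot \frac{100}{201} + 15\right) = - 6 \left(\frac{1400}{201} + 15\right) = \left(-6\right) \frac{4415}{201} = - \frac{8830}{67}$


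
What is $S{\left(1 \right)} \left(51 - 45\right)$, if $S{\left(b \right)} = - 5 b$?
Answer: $-30$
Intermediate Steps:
$S{\left(1 \right)} \left(51 - 45\right) = \left(-5\right) 1 \left(51 - 45\right) = \left(-5\right) 6 = -30$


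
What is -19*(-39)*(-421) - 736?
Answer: -312697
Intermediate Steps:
-19*(-39)*(-421) - 736 = 741*(-421) - 736 = -311961 - 736 = -312697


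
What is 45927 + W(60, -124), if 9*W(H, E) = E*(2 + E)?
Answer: 428471/9 ≈ 47608.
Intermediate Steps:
W(H, E) = E*(2 + E)/9 (W(H, E) = (E*(2 + E))/9 = E*(2 + E)/9)
45927 + W(60, -124) = 45927 + (⅑)*(-124)*(2 - 124) = 45927 + (⅑)*(-124)*(-122) = 45927 + 15128/9 = 428471/9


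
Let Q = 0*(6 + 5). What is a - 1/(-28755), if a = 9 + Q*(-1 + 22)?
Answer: 258796/28755 ≈ 9.0000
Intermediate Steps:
Q = 0 (Q = 0*11 = 0)
a = 9 (a = 9 + 0*(-1 + 22) = 9 + 0*21 = 9 + 0 = 9)
a - 1/(-28755) = 9 - 1/(-28755) = 9 - 1*(-1/28755) = 9 + 1/28755 = 258796/28755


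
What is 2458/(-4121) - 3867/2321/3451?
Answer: -19703953025/33008266291 ≈ -0.59694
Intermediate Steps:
2458/(-4121) - 3867/2321/3451 = 2458*(-1/4121) - 3867*1/2321*(1/3451) = -2458/4121 - 3867/2321*1/3451 = -2458/4121 - 3867/8009771 = -19703953025/33008266291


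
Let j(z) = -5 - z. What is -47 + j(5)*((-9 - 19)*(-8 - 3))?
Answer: -3127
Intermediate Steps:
-47 + j(5)*((-9 - 19)*(-8 - 3)) = -47 + (-5 - 1*5)*((-9 - 19)*(-8 - 3)) = -47 + (-5 - 5)*(-28*(-11)) = -47 - 10*308 = -47 - 3080 = -3127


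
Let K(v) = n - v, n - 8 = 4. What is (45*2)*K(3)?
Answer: 810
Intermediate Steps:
n = 12 (n = 8 + 4 = 12)
K(v) = 12 - v
(45*2)*K(3) = (45*2)*(12 - 1*3) = 90*(12 - 3) = 90*9 = 810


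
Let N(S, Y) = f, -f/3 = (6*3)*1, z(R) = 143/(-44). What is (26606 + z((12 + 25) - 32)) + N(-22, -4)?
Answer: 106195/4 ≈ 26549.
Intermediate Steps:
z(R) = -13/4 (z(R) = 143*(-1/44) = -13/4)
f = -54 (f = -3*6*3 = -54 ≈ -54.000)
N(S, Y) = -54
(26606 + z((12 + 25) - 32)) + N(-22, -4) = (26606 - 13/4) - 54 = 106411/4 - 54 = 106195/4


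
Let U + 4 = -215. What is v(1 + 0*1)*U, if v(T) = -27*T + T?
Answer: 5694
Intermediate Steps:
v(T) = -26*T
U = -219 (U = -4 - 215 = -219)
v(1 + 0*1)*U = -26*(1 + 0*1)*(-219) = -26*(1 + 0)*(-219) = -26*1*(-219) = -26*(-219) = 5694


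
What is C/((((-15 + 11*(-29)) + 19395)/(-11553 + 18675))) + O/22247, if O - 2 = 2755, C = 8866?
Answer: 1404809377221/424050067 ≈ 3312.8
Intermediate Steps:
O = 2757 (O = 2 + 2755 = 2757)
C/((((-15 + 11*(-29)) + 19395)/(-11553 + 18675))) + O/22247 = 8866/((((-15 + 11*(-29)) + 19395)/(-11553 + 18675))) + 2757/22247 = 8866/((((-15 - 319) + 19395)/7122)) + 2757*(1/22247) = 8866/(((-334 + 19395)*(1/7122))) + 2757/22247 = 8866/((19061*(1/7122))) + 2757/22247 = 8866/(19061/7122) + 2757/22247 = 8866*(7122/19061) + 2757/22247 = 63143652/19061 + 2757/22247 = 1404809377221/424050067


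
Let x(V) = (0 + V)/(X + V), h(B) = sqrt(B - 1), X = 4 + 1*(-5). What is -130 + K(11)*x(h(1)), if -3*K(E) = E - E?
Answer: -130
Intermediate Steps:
X = -1 (X = 4 - 5 = -1)
h(B) = sqrt(-1 + B)
x(V) = V/(-1 + V) (x(V) = (0 + V)/(-1 + V) = V/(-1 + V))
K(E) = 0 (K(E) = -(E - E)/3 = -1/3*0 = 0)
-130 + K(11)*x(h(1)) = -130 + 0*(sqrt(-1 + 1)/(-1 + sqrt(-1 + 1))) = -130 + 0*(sqrt(0)/(-1 + sqrt(0))) = -130 + 0*(0/(-1 + 0)) = -130 + 0*(0/(-1)) = -130 + 0*(0*(-1)) = -130 + 0*0 = -130 + 0 = -130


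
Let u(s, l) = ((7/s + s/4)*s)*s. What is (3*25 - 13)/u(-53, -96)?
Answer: -248/150361 ≈ -0.0016494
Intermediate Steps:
u(s, l) = s²*(7/s + s/4) (u(s, l) = ((7/s + s*(¼))*s)*s = ((7/s + s/4)*s)*s = (s*(7/s + s/4))*s = s²*(7/s + s/4))
(3*25 - 13)/u(-53, -96) = (3*25 - 13)/(((¼)*(-53)*(28 + (-53)²))) = (75 - 13)/(((¼)*(-53)*(28 + 2809))) = 62/(((¼)*(-53)*2837)) = 62/(-150361/4) = 62*(-4/150361) = -248/150361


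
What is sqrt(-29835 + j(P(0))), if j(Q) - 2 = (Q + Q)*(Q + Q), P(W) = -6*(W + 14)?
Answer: I*sqrt(1609) ≈ 40.112*I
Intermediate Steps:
P(W) = -84 - 6*W (P(W) = -6*(14 + W) = -84 - 6*W)
j(Q) = 2 + 4*Q**2 (j(Q) = 2 + (Q + Q)*(Q + Q) = 2 + (2*Q)*(2*Q) = 2 + 4*Q**2)
sqrt(-29835 + j(P(0))) = sqrt(-29835 + (2 + 4*(-84 - 6*0)**2)) = sqrt(-29835 + (2 + 4*(-84 + 0)**2)) = sqrt(-29835 + (2 + 4*(-84)**2)) = sqrt(-29835 + (2 + 4*7056)) = sqrt(-29835 + (2 + 28224)) = sqrt(-29835 + 28226) = sqrt(-1609) = I*sqrt(1609)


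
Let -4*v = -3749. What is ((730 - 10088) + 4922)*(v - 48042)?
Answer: 208956671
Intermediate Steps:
v = 3749/4 (v = -1/4*(-3749) = 3749/4 ≈ 937.25)
((730 - 10088) + 4922)*(v - 48042) = ((730 - 10088) + 4922)*(3749/4 - 48042) = (-9358 + 4922)*(-188419/4) = -4436*(-188419/4) = 208956671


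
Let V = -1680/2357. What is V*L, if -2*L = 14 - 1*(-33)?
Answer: 39480/2357 ≈ 16.750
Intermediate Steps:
V = -1680/2357 (V = -1680*1/2357 = -1680/2357 ≈ -0.71277)
L = -47/2 (L = -(14 - 1*(-33))/2 = -(14 + 33)/2 = -½*47 = -47/2 ≈ -23.500)
V*L = -1680/2357*(-47/2) = 39480/2357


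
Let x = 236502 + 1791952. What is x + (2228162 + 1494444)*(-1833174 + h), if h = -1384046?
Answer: -11976440446866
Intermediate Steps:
x = 2028454
x + (2228162 + 1494444)*(-1833174 + h) = 2028454 + (2228162 + 1494444)*(-1833174 - 1384046) = 2028454 + 3722606*(-3217220) = 2028454 - 11976442475320 = -11976440446866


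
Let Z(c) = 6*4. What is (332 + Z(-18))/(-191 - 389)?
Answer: -89/145 ≈ -0.61379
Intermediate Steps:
Z(c) = 24
(332 + Z(-18))/(-191 - 389) = (332 + 24)/(-191 - 389) = 356/(-580) = 356*(-1/580) = -89/145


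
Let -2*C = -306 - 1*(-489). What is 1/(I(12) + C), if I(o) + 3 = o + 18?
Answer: -2/129 ≈ -0.015504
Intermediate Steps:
I(o) = 15 + o (I(o) = -3 + (o + 18) = -3 + (18 + o) = 15 + o)
C = -183/2 (C = -(-306 - 1*(-489))/2 = -(-306 + 489)/2 = -1/2*183 = -183/2 ≈ -91.500)
1/(I(12) + C) = 1/((15 + 12) - 183/2) = 1/(27 - 183/2) = 1/(-129/2) = -2/129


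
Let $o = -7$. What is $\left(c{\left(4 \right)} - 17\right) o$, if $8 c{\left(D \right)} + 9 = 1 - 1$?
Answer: $\frac{1015}{8} \approx 126.88$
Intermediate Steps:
$c{\left(D \right)} = - \frac{9}{8}$ ($c{\left(D \right)} = - \frac{9}{8} + \frac{1 - 1}{8} = - \frac{9}{8} + \frac{1}{8} \cdot 0 = - \frac{9}{8} + 0 = - \frac{9}{8}$)
$\left(c{\left(4 \right)} - 17\right) o = \left(- \frac{9}{8} - 17\right) \left(-7\right) = \left(- \frac{145}{8}\right) \left(-7\right) = \frac{1015}{8}$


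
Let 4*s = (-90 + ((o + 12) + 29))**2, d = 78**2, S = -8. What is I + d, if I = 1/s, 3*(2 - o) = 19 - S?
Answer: 4769857/784 ≈ 6084.0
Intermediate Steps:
o = -7 (o = 2 - (19 - 1*(-8))/3 = 2 - (19 + 8)/3 = 2 - 1/3*27 = 2 - 9 = -7)
d = 6084
s = 784 (s = (-90 + ((-7 + 12) + 29))**2/4 = (-90 + (5 + 29))**2/4 = (-90 + 34)**2/4 = (1/4)*(-56)**2 = (1/4)*3136 = 784)
I = 1/784 ≈ 0.0012755
I + d = 1/784 + 6084 = 4769857/784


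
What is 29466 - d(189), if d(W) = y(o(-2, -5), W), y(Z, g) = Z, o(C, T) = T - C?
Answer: 29469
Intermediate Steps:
d(W) = -3 (d(W) = -5 - 1*(-2) = -5 + 2 = -3)
29466 - d(189) = 29466 - 1*(-3) = 29466 + 3 = 29469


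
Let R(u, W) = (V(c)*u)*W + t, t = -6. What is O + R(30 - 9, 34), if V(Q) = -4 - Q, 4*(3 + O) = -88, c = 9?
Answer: -9313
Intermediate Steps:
O = -25 (O = -3 + (¼)*(-88) = -3 - 22 = -25)
R(u, W) = -6 - 13*W*u (R(u, W) = ((-4 - 1*9)*u)*W - 6 = ((-4 - 9)*u)*W - 6 = (-13*u)*W - 6 = -13*W*u - 6 = -6 - 13*W*u)
O + R(30 - 9, 34) = -25 + (-6 - 13*34*(30 - 9)) = -25 + (-6 - 13*34*21) = -25 + (-6 - 9282) = -25 - 9288 = -9313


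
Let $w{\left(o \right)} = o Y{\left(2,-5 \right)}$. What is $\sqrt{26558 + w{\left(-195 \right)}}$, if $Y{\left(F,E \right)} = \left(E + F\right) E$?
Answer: $\sqrt{23633} \approx 153.73$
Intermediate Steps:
$Y{\left(F,E \right)} = E \left(E + F\right)$
$w{\left(o \right)} = 15 o$ ($w{\left(o \right)} = o \left(- 5 \left(-5 + 2\right)\right) = o \left(\left(-5\right) \left(-3\right)\right) = o 15 = 15 o$)
$\sqrt{26558 + w{\left(-195 \right)}} = \sqrt{26558 + 15 \left(-195\right)} = \sqrt{26558 - 2925} = \sqrt{23633}$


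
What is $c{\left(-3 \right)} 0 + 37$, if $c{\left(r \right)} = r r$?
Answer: $37$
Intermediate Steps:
$c{\left(r \right)} = r^{2}$
$c{\left(-3 \right)} 0 + 37 = \left(-3\right)^{2} \cdot 0 + 37 = 9 \cdot 0 + 37 = 0 + 37 = 37$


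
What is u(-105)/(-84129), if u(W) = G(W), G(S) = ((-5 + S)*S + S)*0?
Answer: 0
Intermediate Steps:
G(S) = 0 (G(S) = (S*(-5 + S) + S)*0 = (S + S*(-5 + S))*0 = 0)
u(W) = 0
u(-105)/(-84129) = 0/(-84129) = 0*(-1/84129) = 0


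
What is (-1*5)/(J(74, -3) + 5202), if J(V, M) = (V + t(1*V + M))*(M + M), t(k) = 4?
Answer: -5/4734 ≈ -0.0010562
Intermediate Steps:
J(V, M) = 2*M*(4 + V) (J(V, M) = (V + 4)*(M + M) = (4 + V)*(2*M) = 2*M*(4 + V))
(-1*5)/(J(74, -3) + 5202) = (-1*5)/(2*(-3)*(4 + 74) + 5202) = -5/(2*(-3)*78 + 5202) = -5/(-468 + 5202) = -5/4734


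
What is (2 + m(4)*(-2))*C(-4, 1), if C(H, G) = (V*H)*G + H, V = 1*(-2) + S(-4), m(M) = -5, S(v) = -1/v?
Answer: 36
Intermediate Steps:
V = -7/4 (V = 1*(-2) - 1/(-4) = -2 - 1*(-1/4) = -2 + 1/4 = -7/4 ≈ -1.7500)
C(H, G) = H - 7*G*H/4 (C(H, G) = (-7*H/4)*G + H = -7*G*H/4 + H = H - 7*G*H/4)
(2 + m(4)*(-2))*C(-4, 1) = (2 - 5*(-2))*((1/4)*(-4)*(4 - 7*1)) = (2 + 10)*((1/4)*(-4)*(4 - 7)) = 12*((1/4)*(-4)*(-3)) = 12*3 = 36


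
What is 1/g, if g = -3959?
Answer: -1/3959 ≈ -0.00025259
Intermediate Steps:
1/g = 1/(-3959) = -1/3959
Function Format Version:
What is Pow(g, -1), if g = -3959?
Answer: Rational(-1, 3959) ≈ -0.00025259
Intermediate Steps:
Pow(g, -1) = Pow(-3959, -1) = Rational(-1, 3959)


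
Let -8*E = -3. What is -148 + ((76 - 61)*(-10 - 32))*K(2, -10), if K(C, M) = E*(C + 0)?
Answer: -1241/2 ≈ -620.50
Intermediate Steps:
E = 3/8 (E = -1/8*(-3) = 3/8 ≈ 0.37500)
K(C, M) = 3*C/8 (K(C, M) = 3*(C + 0)/8 = 3*C/8)
-148 + ((76 - 61)*(-10 - 32))*K(2, -10) = -148 + ((76 - 61)*(-10 - 32))*((3/8)*2) = -148 + (15*(-42))*(3/4) = -148 - 630*3/4 = -148 - 945/2 = -1241/2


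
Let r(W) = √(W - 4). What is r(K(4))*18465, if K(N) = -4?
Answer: 36930*I*√2 ≈ 52227.0*I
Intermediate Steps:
r(W) = √(-4 + W)
r(K(4))*18465 = √(-4 - 4)*18465 = √(-8)*18465 = (2*I*√2)*18465 = 36930*I*√2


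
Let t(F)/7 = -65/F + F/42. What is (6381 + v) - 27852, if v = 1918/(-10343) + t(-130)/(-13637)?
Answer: -18170739882775/846284946 ≈ -21471.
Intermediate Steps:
t(F) = -455/F + F/6 (t(F) = 7*(-65/F + F/42) = -455/F + F/6)
v = -155807209/846284946 (v = 1918/(-10343) + (-455/(-130) + (⅙)*(-130))/(-13637) = 1918*(-1/10343) + (-455*(-1/130) - 65/3)*(-1/13637) = -1918/10343 + (7/2 - 65/3)*(-1/13637) = -1918/10343 - 109/6*(-1/13637) = -1918/10343 + 109/81822 = -155807209/846284946 ≈ -0.18411)
(6381 + v) - 27852 = (6381 - 155807209/846284946) - 27852 = 5399988433217/846284946 - 27852 = -18170739882775/846284946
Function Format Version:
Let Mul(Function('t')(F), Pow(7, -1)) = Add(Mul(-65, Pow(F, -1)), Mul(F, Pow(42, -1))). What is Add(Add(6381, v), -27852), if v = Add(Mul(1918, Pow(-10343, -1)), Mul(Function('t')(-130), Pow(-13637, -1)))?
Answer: Rational(-18170739882775, 846284946) ≈ -21471.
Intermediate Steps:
Function('t')(F) = Add(Mul(-455, Pow(F, -1)), Mul(Rational(1, 6), F)) (Function('t')(F) = Mul(7, Add(Mul(-65, Pow(F, -1)), Mul(F, Pow(42, -1)))) = Mul(7, Add(Mul(-65, Pow(F, -1)), Mul(F, Rational(1, 42)))) = Mul(7, Add(Mul(-65, Pow(F, -1)), Mul(Rational(1, 42), F))) = Add(Mul(-455, Pow(F, -1)), Mul(Rational(1, 6), F)))
v = Rational(-155807209, 846284946) (v = Add(Mul(1918, Pow(-10343, -1)), Mul(Add(Mul(-455, Pow(-130, -1)), Mul(Rational(1, 6), -130)), Pow(-13637, -1))) = Add(Mul(1918, Rational(-1, 10343)), Mul(Add(Mul(-455, Rational(-1, 130)), Rational(-65, 3)), Rational(-1, 13637))) = Add(Rational(-1918, 10343), Mul(Add(Rational(7, 2), Rational(-65, 3)), Rational(-1, 13637))) = Add(Rational(-1918, 10343), Mul(Rational(-109, 6), Rational(-1, 13637))) = Add(Rational(-1918, 10343), Rational(109, 81822)) = Rational(-155807209, 846284946) ≈ -0.18411)
Add(Add(6381, v), -27852) = Add(Add(6381, Rational(-155807209, 846284946)), -27852) = Add(Rational(5399988433217, 846284946), -27852) = Rational(-18170739882775, 846284946)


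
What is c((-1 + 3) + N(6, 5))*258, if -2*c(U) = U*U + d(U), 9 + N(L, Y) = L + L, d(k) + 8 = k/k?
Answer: -2322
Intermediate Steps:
d(k) = -7 (d(k) = -8 + k/k = -8 + 1 = -7)
N(L, Y) = -9 + 2*L (N(L, Y) = -9 + (L + L) = -9 + 2*L)
c(U) = 7/2 - U²/2 (c(U) = -(U*U - 7)/2 = -(U² - 7)/2 = -(-7 + U²)/2 = 7/2 - U²/2)
c((-1 + 3) + N(6, 5))*258 = (7/2 - ((-1 + 3) + (-9 + 2*6))²/2)*258 = (7/2 - (2 + (-9 + 12))²/2)*258 = (7/2 - (2 + 3)²/2)*258 = (7/2 - ½*5²)*258 = (7/2 - ½*25)*258 = (7/2 - 25/2)*258 = -9*258 = -2322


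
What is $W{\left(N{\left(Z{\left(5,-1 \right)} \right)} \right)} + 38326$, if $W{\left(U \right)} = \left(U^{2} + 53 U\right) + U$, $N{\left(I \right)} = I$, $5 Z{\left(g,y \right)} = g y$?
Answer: $38273$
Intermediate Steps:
$Z{\left(g,y \right)} = \frac{g y}{5}$
$W{\left(U \right)} = U^{2} + 54 U$
$W{\left(N{\left(Z{\left(5,-1 \right)} \right)} \right)} + 38326 = \frac{1}{5} \cdot 5 \left(-1\right) \left(54 + \frac{1}{5} \cdot 5 \left(-1\right)\right) + 38326 = - (54 - 1) + 38326 = \left(-1\right) 53 + 38326 = -53 + 38326 = 38273$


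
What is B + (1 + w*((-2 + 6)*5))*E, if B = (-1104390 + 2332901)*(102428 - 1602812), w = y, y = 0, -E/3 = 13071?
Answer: -1843238287437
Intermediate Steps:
E = -39213 (E = -3*13071 = -39213)
w = 0
B = -1843238248224 (B = 1228511*(-1500384) = -1843238248224)
B + (1 + w*((-2 + 6)*5))*E = -1843238248224 + (1 + 0*((-2 + 6)*5))*(-39213) = -1843238248224 + (1 + 0*(4*5))*(-39213) = -1843238248224 + (1 + 0*20)*(-39213) = -1843238248224 + (1 + 0)*(-39213) = -1843238248224 + 1*(-39213) = -1843238248224 - 39213 = -1843238287437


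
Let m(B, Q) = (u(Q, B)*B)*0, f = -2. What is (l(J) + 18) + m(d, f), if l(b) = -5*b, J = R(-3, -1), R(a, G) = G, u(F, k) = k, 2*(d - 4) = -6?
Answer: 23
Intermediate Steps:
d = 1 (d = 4 + (1/2)*(-6) = 4 - 3 = 1)
J = -1
m(B, Q) = 0 (m(B, Q) = (B*B)*0 = B**2*0 = 0)
(l(J) + 18) + m(d, f) = (-5*(-1) + 18) + 0 = (5 + 18) + 0 = 23 + 0 = 23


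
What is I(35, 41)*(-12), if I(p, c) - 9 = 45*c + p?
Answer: -22668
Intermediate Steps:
I(p, c) = 9 + p + 45*c (I(p, c) = 9 + (45*c + p) = 9 + (p + 45*c) = 9 + p + 45*c)
I(35, 41)*(-12) = (9 + 35 + 45*41)*(-12) = (9 + 35 + 1845)*(-12) = 1889*(-12) = -22668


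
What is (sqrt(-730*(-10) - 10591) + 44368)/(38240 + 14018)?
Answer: 22184/26129 + I*sqrt(3291)/52258 ≈ 0.84902 + 0.0010978*I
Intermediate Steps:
(sqrt(-730*(-10) - 10591) + 44368)/(38240 + 14018) = (sqrt(7300 - 10591) + 44368)/52258 = (sqrt(-3291) + 44368)*(1/52258) = (I*sqrt(3291) + 44368)*(1/52258) = (44368 + I*sqrt(3291))*(1/52258) = 22184/26129 + I*sqrt(3291)/52258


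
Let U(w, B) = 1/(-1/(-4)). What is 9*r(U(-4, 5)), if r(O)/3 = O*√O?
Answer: 216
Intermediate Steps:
U(w, B) = 4 (U(w, B) = 1/(-1*(-¼)) = 1/(¼) = 4)
r(O) = 3*O^(3/2) (r(O) = 3*(O*√O) = 3*O^(3/2))
9*r(U(-4, 5)) = 9*(3*4^(3/2)) = 9*(3*8) = 9*24 = 216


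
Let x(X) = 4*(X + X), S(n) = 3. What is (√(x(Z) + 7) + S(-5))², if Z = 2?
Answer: (3 + √23)² ≈ 60.775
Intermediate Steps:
x(X) = 8*X (x(X) = 4*(2*X) = 8*X)
(√(x(Z) + 7) + S(-5))² = (√(8*2 + 7) + 3)² = (√(16 + 7) + 3)² = (√23 + 3)² = (3 + √23)²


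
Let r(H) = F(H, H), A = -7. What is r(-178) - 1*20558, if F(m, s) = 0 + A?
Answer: -20565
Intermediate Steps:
F(m, s) = -7 (F(m, s) = 0 - 7 = -7)
r(H) = -7
r(-178) - 1*20558 = -7 - 1*20558 = -7 - 20558 = -20565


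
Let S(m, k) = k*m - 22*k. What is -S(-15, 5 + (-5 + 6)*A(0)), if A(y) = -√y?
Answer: 185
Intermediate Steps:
S(m, k) = -22*k + k*m
-S(-15, 5 + (-5 + 6)*A(0)) = -(5 + (-5 + 6)*(-√0))*(-22 - 15) = -(5 + 1*(-1*0))*(-37) = -(5 + 1*0)*(-37) = -(5 + 0)*(-37) = -5*(-37) = -1*(-185) = 185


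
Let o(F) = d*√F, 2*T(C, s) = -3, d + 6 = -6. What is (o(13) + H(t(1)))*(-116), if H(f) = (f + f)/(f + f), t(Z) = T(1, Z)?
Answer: -116 + 1392*√13 ≈ 4902.9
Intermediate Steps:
d = -12 (d = -6 - 6 = -12)
T(C, s) = -3/2 (T(C, s) = (½)*(-3) = -3/2)
t(Z) = -3/2
o(F) = -12*√F
H(f) = 1 (H(f) = (2*f)/((2*f)) = (2*f)*(1/(2*f)) = 1)
(o(13) + H(t(1)))*(-116) = (-12*√13 + 1)*(-116) = (1 - 12*√13)*(-116) = -116 + 1392*√13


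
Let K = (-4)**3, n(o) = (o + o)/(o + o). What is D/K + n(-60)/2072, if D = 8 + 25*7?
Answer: -47389/16576 ≈ -2.8589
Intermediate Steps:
n(o) = 1 (n(o) = (2*o)/((2*o)) = (2*o)*(1/(2*o)) = 1)
K = -64
D = 183 (D = 8 + 175 = 183)
D/K + n(-60)/2072 = 183/(-64) + 1/2072 = 183*(-1/64) + 1*(1/2072) = -183/64 + 1/2072 = -47389/16576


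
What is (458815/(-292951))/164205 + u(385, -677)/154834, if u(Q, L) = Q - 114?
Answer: 2593029795019/1489627534175694 ≈ 0.0017407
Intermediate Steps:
u(Q, L) = -114 + Q
(458815/(-292951))/164205 + u(385, -677)/154834 = (458815/(-292951))/164205 + (-114 + 385)/154834 = (458815*(-1/292951))*(1/164205) + 271*(1/154834) = -458815/292951*1/164205 + 271/154834 = -91763/9620803791 + 271/154834 = 2593029795019/1489627534175694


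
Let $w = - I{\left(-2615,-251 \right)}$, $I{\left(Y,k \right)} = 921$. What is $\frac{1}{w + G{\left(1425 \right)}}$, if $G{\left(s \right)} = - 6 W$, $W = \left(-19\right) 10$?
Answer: $\frac{1}{219} \approx 0.0045662$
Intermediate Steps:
$W = -190$
$G{\left(s \right)} = 1140$ ($G{\left(s \right)} = \left(-6\right) \left(-190\right) = 1140$)
$w = -921$ ($w = \left(-1\right) 921 = -921$)
$\frac{1}{w + G{\left(1425 \right)}} = \frac{1}{-921 + 1140} = \frac{1}{219}$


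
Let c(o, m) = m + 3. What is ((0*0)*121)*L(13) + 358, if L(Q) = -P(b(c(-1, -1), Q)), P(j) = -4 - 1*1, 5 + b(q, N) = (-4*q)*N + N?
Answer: 358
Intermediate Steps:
c(o, m) = 3 + m
b(q, N) = -5 + N - 4*N*q (b(q, N) = -5 + ((-4*q)*N + N) = -5 + (-4*N*q + N) = -5 + (N - 4*N*q) = -5 + N - 4*N*q)
P(j) = -5 (P(j) = -4 - 1 = -5)
L(Q) = 5 (L(Q) = -1*(-5) = 5)
((0*0)*121)*L(13) + 358 = ((0*0)*121)*5 + 358 = (0*121)*5 + 358 = 0*5 + 358 = 0 + 358 = 358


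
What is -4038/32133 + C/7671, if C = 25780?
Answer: 265804414/82164081 ≈ 3.2350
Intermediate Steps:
-4038/32133 + C/7671 = -4038/32133 + 25780/7671 = -4038*1/32133 + 25780*(1/7671) = -1346/10711 + 25780/7671 = 265804414/82164081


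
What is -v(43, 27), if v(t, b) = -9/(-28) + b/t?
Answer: -1143/1204 ≈ -0.94934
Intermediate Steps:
v(t, b) = 9/28 + b/t (v(t, b) = -9*(-1/28) + b/t = 9/28 + b/t)
-v(43, 27) = -(9/28 + 27/43) = -1*1143/1204 = -1143/1204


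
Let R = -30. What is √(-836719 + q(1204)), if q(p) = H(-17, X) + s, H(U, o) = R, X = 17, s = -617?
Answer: I*√837366 ≈ 915.08*I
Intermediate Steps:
H(U, o) = -30
q(p) = -647 (q(p) = -30 - 617 = -647)
√(-836719 + q(1204)) = √(-836719 - 647) = √(-837366) = I*√837366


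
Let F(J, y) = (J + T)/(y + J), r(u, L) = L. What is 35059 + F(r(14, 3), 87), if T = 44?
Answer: 3155357/90 ≈ 35060.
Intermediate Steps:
F(J, y) = (44 + J)/(J + y) (F(J, y) = (J + 44)/(y + J) = (44 + J)/(J + y))
35059 + F(r(14, 3), 87) = 35059 + (44 + 3)/(3 + 87) = 35059 + 47/90 = 3155357/90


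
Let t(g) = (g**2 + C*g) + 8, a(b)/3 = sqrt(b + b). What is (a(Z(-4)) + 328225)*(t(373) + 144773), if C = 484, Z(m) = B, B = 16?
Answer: 152441475450 + 5573304*sqrt(2) ≈ 1.5245e+11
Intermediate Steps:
Z(m) = 16
a(b) = 3*sqrt(2)*sqrt(b) (a(b) = 3*sqrt(b + b) = 3*sqrt(2*b) = 3*(sqrt(2)*sqrt(b)) = 3*sqrt(2)*sqrt(b))
t(g) = 8 + g**2 + 484*g (t(g) = (g**2 + 484*g) + 8 = 8 + g**2 + 484*g)
(a(Z(-4)) + 328225)*(t(373) + 144773) = (3*sqrt(2)*sqrt(16) + 328225)*((8 + 373**2 + 484*373) + 144773) = (3*sqrt(2)*4 + 328225)*((8 + 139129 + 180532) + 144773) = (12*sqrt(2) + 328225)*(319669 + 144773) = (328225 + 12*sqrt(2))*464442 = 152441475450 + 5573304*sqrt(2)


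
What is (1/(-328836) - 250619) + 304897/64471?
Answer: -5313119216737543/21200385756 ≈ -2.5061e+5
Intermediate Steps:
(1/(-328836) - 250619) + 304897/64471 = (-1/328836 - 250619) + 304897*(1/64471) = -82412549485/328836 + 304897/64471 = -5313119216737543/21200385756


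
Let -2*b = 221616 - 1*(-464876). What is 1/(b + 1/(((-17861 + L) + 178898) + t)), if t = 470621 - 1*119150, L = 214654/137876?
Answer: -35331383831/12127356174386488 ≈ -2.9134e-6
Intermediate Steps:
L = 107327/68938 (L = 214654*(1/137876) = 107327/68938 ≈ 1.5569)
t = 351471 (t = 470621 - 119150 = 351471)
b = -343246 (b = -(221616 - 1*(-464876))/2 = -(221616 + 464876)/2 = -½*686492 = -343246)
1/(b + 1/(((-17861 + L) + 178898) + t)) = 1/(-343246 + 1/(((-17861 + 107327/68938) + 178898) + 351471)) = 1/(-343246 + 1/((-1231194291/68938 + 178898) + 351471)) = 1/(-343246 + 1/(11101676033/68938 + 351471)) = 1/(-343246 + 1/(35331383831/68938)) = 1/(-343246 + 68938/35331383831) = 1/(-12127356174386488/35331383831) = -35331383831/12127356174386488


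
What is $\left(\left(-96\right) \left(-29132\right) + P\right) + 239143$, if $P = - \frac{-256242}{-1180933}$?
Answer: $\frac{3585093859153}{1180933} \approx 3.0358 \cdot 10^{6}$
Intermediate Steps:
$P = - \frac{256242}{1180933}$ ($P = - \frac{\left(-256242\right) \left(-1\right)}{1180933} = \left(-1\right) \frac{256242}{1180933} = - \frac{256242}{1180933} \approx -0.21698$)
$\left(\left(-96\right) \left(-29132\right) + P\right) + 239143 = \left(\left(-96\right) \left(-29132\right) - \frac{256242}{1180933}\right) + 239143 = \left(2796672 - \frac{256242}{1180933}\right) + 239143 = \frac{3302681998734}{1180933} + 239143 = \frac{3585093859153}{1180933}$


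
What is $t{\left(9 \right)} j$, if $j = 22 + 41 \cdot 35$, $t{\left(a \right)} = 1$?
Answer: $1457$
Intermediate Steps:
$j = 1457$ ($j = 22 + 1435 = 1457$)
$t{\left(9 \right)} j = 1 \cdot 1457 = 1457$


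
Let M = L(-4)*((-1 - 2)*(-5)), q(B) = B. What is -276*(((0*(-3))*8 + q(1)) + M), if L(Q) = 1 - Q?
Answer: -20976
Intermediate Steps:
M = 75 (M = (1 - 1*(-4))*((-1 - 2)*(-5)) = (1 + 4)*(-3*(-5)) = 5*15 = 75)
-276*(((0*(-3))*8 + q(1)) + M) = -276*(((0*(-3))*8 + 1) + 75) = -276*((0*8 + 1) + 75) = -276*((0 + 1) + 75) = -276*(1 + 75) = -276*76 = -20976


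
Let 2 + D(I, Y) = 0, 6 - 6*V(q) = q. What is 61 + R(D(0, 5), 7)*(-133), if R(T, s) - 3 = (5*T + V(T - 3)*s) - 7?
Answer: 1297/6 ≈ 216.17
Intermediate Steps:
V(q) = 1 - q/6
D(I, Y) = -2 (D(I, Y) = -2 + 0 = -2)
R(T, s) = -4 + 5*T + s*(3/2 - T/6) (R(T, s) = 3 + ((5*T + (1 - (T - 3)/6)*s) - 7) = 3 + ((5*T + (1 - (-3 + T)/6)*s) - 7) = 3 + ((5*T + (1 + (½ - T/6))*s) - 7) = 3 + ((5*T + (3/2 - T/6)*s) - 7) = 3 + ((5*T + s*(3/2 - T/6)) - 7) = 3 + (-7 + 5*T + s*(3/2 - T/6)) = -4 + 5*T + s*(3/2 - T/6))
61 + R(D(0, 5), 7)*(-133) = 61 + (-4 + 5*(-2) - ⅙*7*(-9 - 2))*(-133) = 61 + (-4 - 10 - ⅙*7*(-11))*(-133) = 61 + (-4 - 10 + 77/6)*(-133) = 61 - 7/6*(-133) = 61 + 931/6 = 1297/6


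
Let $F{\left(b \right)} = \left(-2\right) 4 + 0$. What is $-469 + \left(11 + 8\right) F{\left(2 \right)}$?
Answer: $-621$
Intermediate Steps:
$F{\left(b \right)} = -8$ ($F{\left(b \right)} = -8 + 0 = -8$)
$-469 + \left(11 + 8\right) F{\left(2 \right)} = -469 + \left(11 + 8\right) \left(-8\right) = -469 + 19 \left(-8\right) = -469 - 152 = -621$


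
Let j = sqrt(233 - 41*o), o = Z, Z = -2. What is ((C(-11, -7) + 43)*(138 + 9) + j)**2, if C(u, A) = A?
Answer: 28005579 + 31752*sqrt(35) ≈ 2.8193e+7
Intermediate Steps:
o = -2
j = 3*sqrt(35) (j = sqrt(233 - 41*(-2)) = sqrt(233 + 82) = sqrt(315) = 3*sqrt(35) ≈ 17.748)
((C(-11, -7) + 43)*(138 + 9) + j)**2 = ((-7 + 43)*(138 + 9) + 3*sqrt(35))**2 = (36*147 + 3*sqrt(35))**2 = (5292 + 3*sqrt(35))**2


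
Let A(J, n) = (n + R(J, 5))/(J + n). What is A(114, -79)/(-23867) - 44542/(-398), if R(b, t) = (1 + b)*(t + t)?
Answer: 2657679338/23747665 ≈ 111.91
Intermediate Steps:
R(b, t) = 2*t*(1 + b) (R(b, t) = (1 + b)*(2*t) = 2*t*(1 + b))
A(J, n) = (10 + n + 10*J)/(J + n) (A(J, n) = (n + 2*5*(1 + J))/(J + n) = (n + (10 + 10*J))/(J + n) = (10 + n + 10*J)/(J + n))
A(114, -79)/(-23867) - 44542/(-398) = ((10 - 79 + 10*114)/(114 - 79))/(-23867) - 44542/(-398) = ((10 - 79 + 1140)/35)*(-1/23867) - 44542*(-1/398) = ((1/35)*1071)*(-1/23867) + 22271/199 = (153/5)*(-1/23867) + 22271/199 = -153/119335 + 22271/199 = 2657679338/23747665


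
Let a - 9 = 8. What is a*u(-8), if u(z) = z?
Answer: -136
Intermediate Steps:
a = 17 (a = 9 + 8 = 17)
a*u(-8) = 17*(-8) = -136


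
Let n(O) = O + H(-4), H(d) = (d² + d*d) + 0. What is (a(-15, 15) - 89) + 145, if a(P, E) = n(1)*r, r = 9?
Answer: 353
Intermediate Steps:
H(d) = 2*d² (H(d) = (d² + d²) + 0 = 2*d² + 0 = 2*d²)
n(O) = 32 + O (n(O) = O + 2*(-4)² = O + 2*16 = O + 32 = 32 + O)
a(P, E) = 297 (a(P, E) = (32 + 1)*9 = 33*9 = 297)
(a(-15, 15) - 89) + 145 = (297 - 89) + 145 = 208 + 145 = 353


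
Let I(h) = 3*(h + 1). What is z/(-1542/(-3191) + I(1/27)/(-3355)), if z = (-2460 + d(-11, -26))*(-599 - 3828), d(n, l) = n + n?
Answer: 529350273271215/23235671 ≈ 2.2782e+7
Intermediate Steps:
d(n, l) = 2*n
z = 10987814 (z = (-2460 + 2*(-11))*(-599 - 3828) = (-2460 - 22)*(-4427) = -2482*(-4427) = 10987814)
I(h) = 3 + 3*h (I(h) = 3*(1 + h) = 3 + 3*h)
z/(-1542/(-3191) + I(1/27)/(-3355)) = 10987814/(-1542/(-3191) + (3 + 3/27)/(-3355)) = 10987814/(-1542*(-1/3191) + (3 + 3*(1/27))*(-1/3355)) = 10987814/(1542/3191 + (3 + ⅑)*(-1/3355)) = 10987814/(1542/3191 + (28/9)*(-1/3355)) = 10987814/(1542/3191 - 28/30195) = 10987814/(46471342/96352245) = 10987814*(96352245/46471342) = 529350273271215/23235671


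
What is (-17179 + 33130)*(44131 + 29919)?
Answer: 1181171550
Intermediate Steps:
(-17179 + 33130)*(44131 + 29919) = 15951*74050 = 1181171550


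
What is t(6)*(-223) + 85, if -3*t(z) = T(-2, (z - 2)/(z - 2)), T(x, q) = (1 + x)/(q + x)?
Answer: 478/3 ≈ 159.33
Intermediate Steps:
T(x, q) = (1 + x)/(q + x)
t(z) = -1/3 (t(z) = -(1 - 2)/(3*((z - 2)/(z - 2) - 2)) = -(-1)/(3*((-2 + z)/(-2 + z) - 2)) = -(-1)/(3*(1 - 2)) = -(-1)/(3*(-1)) = -(-1)*(-1)/3 = -1/3*1 = -1/3)
t(6)*(-223) + 85 = -1/3*(-223) + 85 = 223/3 + 85 = 478/3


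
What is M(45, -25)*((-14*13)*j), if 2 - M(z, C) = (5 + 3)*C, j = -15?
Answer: 551460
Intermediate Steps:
M(z, C) = 2 - 8*C (M(z, C) = 2 - (5 + 3)*C = 2 - 8*C)
M(45, -25)*((-14*13)*j) = (2 - 8*(-25))*(-14*13*(-15)) = (2 + 200)*(-182*(-15)) = 202*2730 = 551460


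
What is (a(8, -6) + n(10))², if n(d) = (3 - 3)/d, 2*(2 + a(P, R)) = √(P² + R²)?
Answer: 9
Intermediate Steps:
a(P, R) = -2 + √(P² + R²)/2
n(d) = 0 (n(d) = 0/d = 0)
(a(8, -6) + n(10))² = ((-2 + √(8² + (-6)²)/2) + 0)² = ((-2 + √(64 + 36)/2) + 0)² = ((-2 + √100/2) + 0)² = ((-2 + (½)*10) + 0)² = ((-2 + 5) + 0)² = (3 + 0)² = 3² = 9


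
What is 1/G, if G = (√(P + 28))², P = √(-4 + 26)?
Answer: 14/381 - √22/762 ≈ 0.030590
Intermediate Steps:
P = √22 ≈ 4.6904
G = 28 + √22 (G = (√(√22 + 28))² = (√(28 + √22))² = 28 + √22 ≈ 32.690)
1/G = 1/(28 + √22)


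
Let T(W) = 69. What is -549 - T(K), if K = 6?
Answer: -618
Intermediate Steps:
-549 - T(K) = -549 - 1*69 = -549 - 69 = -618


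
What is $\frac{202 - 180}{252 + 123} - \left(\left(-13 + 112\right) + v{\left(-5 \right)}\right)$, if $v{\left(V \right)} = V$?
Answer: $- \frac{35228}{375} \approx -93.941$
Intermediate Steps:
$\frac{202 - 180}{252 + 123} - \left(\left(-13 + 112\right) + v{\left(-5 \right)}\right) = \frac{202 - 180}{252 + 123} - \left(\left(-13 + 112\right) - 5\right) = \frac{22}{375} - \left(99 - 5\right) = 22 \cdot \frac{1}{375} - 94 = \frac{22}{375} - 94 = - \frac{35228}{375}$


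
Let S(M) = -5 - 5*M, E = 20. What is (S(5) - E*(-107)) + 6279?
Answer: 8389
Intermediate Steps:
(S(5) - E*(-107)) + 6279 = ((-5 - 5*5) - 1*20*(-107)) + 6279 = ((-5 - 25) - 20*(-107)) + 6279 = (-30 + 2140) + 6279 = 2110 + 6279 = 8389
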